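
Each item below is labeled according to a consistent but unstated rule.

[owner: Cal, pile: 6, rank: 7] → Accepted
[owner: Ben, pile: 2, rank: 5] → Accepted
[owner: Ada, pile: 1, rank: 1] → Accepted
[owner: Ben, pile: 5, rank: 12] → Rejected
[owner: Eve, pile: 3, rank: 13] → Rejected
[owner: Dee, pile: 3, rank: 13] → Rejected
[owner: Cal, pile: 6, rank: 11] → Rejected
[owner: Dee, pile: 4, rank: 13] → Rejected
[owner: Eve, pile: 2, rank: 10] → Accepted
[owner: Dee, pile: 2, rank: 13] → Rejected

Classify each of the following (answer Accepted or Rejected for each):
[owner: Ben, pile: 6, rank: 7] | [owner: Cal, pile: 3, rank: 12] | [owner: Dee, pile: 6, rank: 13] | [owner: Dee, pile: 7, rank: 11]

Accepted, Rejected, Rejected, Rejected

Every 'Accepted' example satisfies: rank ≤ 10. None of the 'Rejected' examples do.
[owner: Ben, pile: 6, rank: 7]: rank = 7, checks out → Accepted.
[owner: Cal, pile: 3, rank: 12]: rank = 12, doesn't match → Rejected.
[owner: Dee, pile: 6, rank: 13]: rank = 13, doesn't match → Rejected.
[owner: Dee, pile: 7, rank: 11]: rank = 11, doesn't match → Rejected.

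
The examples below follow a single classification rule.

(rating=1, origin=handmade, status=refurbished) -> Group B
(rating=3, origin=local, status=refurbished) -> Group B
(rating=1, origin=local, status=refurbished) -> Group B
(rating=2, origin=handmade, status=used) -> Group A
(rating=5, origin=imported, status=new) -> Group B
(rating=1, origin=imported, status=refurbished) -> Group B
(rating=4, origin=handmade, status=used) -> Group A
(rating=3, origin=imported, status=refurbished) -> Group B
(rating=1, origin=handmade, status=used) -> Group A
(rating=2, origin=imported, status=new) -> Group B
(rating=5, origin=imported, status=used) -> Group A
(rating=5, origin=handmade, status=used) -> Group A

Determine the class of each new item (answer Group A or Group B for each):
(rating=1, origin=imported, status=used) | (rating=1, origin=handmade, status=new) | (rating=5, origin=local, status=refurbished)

The classifier is using: status is used.

Group A, Group B, Group B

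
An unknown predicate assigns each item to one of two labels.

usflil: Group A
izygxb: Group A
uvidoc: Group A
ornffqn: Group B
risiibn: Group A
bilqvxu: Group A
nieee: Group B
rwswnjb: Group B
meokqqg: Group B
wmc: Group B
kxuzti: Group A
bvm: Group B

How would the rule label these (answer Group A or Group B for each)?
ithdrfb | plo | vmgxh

Every 'Group A' example satisfies: length ≥ 6 AND contains 'i'. None of the 'Group B' examples do.
ithdrfb — length 7, has 'i', hence Group A.
plo — length 3, no 'i', hence Group B.
vmgxh — length 5, no 'i', hence Group B.

Group A, Group B, Group B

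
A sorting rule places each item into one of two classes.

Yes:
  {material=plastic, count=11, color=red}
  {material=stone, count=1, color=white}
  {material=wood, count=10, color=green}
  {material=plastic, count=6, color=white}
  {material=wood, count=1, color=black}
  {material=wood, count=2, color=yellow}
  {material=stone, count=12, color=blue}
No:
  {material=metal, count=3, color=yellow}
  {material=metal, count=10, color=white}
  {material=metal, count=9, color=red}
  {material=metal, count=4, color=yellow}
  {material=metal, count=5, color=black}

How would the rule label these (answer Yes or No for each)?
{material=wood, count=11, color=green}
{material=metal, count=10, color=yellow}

One predicate separates the groups cleanly: material is not metal.
{material=wood, count=11, color=green} — material is wood, hence Yes. {material=metal, count=10, color=yellow} — material is metal, hence No.

Yes, No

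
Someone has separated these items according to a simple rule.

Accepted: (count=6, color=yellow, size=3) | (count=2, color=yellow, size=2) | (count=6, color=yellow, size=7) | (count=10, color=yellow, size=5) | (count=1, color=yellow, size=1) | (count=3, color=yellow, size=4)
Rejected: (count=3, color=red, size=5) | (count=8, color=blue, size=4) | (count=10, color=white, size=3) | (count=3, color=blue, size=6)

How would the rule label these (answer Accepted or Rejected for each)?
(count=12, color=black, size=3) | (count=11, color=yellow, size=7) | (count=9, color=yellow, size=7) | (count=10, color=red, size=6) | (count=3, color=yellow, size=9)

Rejected, Accepted, Accepted, Rejected, Accepted

Checking candidate rules against both groups, what survives is: color is yellow.
(count=12, color=black, size=3) → color is black → Rejected.
(count=11, color=yellow, size=7) → color is yellow → Accepted.
(count=9, color=yellow, size=7) → color is yellow → Accepted.
(count=10, color=red, size=6) → color is red → Rejected.
(count=3, color=yellow, size=9) → color is yellow → Accepted.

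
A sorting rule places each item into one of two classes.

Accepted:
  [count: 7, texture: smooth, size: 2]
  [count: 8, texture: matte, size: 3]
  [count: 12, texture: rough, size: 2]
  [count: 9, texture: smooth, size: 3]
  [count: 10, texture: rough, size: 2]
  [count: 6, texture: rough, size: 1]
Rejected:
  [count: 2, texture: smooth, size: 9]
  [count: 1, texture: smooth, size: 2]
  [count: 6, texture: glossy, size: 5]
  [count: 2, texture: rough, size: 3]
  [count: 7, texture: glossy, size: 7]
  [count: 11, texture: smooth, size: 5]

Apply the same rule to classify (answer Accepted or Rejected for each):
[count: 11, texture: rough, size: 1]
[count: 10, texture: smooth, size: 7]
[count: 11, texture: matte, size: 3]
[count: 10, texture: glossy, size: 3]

One predicate separates the groups cleanly: count ≥ 6 AND size ≤ 3.
[count: 11, texture: rough, size: 1] — count = 11, size = 1, hence Accepted.
[count: 10, texture: smooth, size: 7] — count = 10, size = 7, hence Rejected.
[count: 11, texture: matte, size: 3] — count = 11, size = 3, hence Accepted.
[count: 10, texture: glossy, size: 3] — count = 10, size = 3, hence Accepted.

Accepted, Rejected, Accepted, Accepted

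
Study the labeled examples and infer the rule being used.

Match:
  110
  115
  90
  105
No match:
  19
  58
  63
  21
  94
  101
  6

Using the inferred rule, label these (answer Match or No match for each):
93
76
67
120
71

No match, No match, No match, Match, No match

The pattern is that an item is 'Match' exactly when: multiple of 5.
93 → 93 = 5·18 + 3 → No match. 76 → 76 = 5·15 + 1 → No match. 67 → 67 = 5·13 + 2 → No match. 120 → 120 = 5·24 → Match. 71 → 71 = 5·14 + 1 → No match.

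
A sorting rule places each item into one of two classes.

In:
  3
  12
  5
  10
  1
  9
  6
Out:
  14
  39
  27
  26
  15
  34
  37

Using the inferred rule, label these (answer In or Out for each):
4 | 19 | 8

In, Out, In

The simplest hypothesis consistent with all the labels is: at most 12.
4 — 4 ≤ 12, hence In. 19 — 19 > 12, hence Out. 8 — 8 ≤ 12, hence In.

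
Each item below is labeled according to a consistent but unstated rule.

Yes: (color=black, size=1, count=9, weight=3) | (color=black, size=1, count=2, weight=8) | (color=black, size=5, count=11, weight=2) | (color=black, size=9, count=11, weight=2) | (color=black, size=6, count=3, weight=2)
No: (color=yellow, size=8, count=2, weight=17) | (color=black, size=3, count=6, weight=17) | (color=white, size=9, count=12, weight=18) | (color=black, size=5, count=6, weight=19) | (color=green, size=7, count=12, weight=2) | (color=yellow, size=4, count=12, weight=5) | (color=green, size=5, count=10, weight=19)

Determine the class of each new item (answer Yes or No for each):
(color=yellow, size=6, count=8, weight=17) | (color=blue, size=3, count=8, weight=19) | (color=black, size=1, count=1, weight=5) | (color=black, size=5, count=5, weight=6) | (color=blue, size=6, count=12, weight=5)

The rule appears to be: color is black AND weight ≤ 8.

No, No, Yes, Yes, No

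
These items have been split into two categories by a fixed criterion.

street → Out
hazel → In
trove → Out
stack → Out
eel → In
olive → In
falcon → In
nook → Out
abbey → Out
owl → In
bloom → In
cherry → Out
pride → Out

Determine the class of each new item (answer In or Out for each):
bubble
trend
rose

A rule that fits every label: contains 'l' — true of each 'In' example, false of each 'Out' one.
bubble — has 'l', hence In. trend — no 'l', hence Out. rose — no 'l', hence Out.

In, Out, Out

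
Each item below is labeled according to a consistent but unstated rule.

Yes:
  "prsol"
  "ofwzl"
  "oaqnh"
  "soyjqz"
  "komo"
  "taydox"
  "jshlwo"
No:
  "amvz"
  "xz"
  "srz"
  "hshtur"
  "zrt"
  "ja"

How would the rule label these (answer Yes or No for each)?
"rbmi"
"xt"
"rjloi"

No, No, Yes

Looking at the examples, the only property every 'Yes' case has and every 'No' case lacks is: contains 'o'.
"rbmi": no 'o' — does not satisfy this, so No. "xt": no 'o' — does not satisfy this, so No. "rjloi": has 'o' — meets the rule, so Yes.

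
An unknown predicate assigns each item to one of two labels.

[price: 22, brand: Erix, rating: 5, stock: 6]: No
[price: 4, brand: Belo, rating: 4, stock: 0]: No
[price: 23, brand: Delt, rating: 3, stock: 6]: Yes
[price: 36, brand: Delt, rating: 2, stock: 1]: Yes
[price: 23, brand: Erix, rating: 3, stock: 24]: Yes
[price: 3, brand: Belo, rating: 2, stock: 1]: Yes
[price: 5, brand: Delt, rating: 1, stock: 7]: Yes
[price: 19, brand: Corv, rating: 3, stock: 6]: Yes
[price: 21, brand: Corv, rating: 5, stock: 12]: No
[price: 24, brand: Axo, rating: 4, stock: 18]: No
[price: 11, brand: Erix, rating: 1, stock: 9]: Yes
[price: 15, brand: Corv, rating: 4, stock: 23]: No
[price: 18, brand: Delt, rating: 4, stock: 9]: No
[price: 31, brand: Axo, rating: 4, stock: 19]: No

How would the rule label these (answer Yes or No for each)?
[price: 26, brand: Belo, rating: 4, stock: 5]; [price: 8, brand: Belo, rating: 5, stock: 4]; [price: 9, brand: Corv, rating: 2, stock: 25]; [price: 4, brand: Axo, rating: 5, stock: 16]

No, No, Yes, No

One predicate separates the groups cleanly: rating ≤ 3.
[price: 26, brand: Belo, rating: 4, stock: 5] → rating = 4 → No. [price: 8, brand: Belo, rating: 5, stock: 4] → rating = 5 → No. [price: 9, brand: Corv, rating: 2, stock: 25] → rating = 2 → Yes. [price: 4, brand: Axo, rating: 5, stock: 16] → rating = 5 → No.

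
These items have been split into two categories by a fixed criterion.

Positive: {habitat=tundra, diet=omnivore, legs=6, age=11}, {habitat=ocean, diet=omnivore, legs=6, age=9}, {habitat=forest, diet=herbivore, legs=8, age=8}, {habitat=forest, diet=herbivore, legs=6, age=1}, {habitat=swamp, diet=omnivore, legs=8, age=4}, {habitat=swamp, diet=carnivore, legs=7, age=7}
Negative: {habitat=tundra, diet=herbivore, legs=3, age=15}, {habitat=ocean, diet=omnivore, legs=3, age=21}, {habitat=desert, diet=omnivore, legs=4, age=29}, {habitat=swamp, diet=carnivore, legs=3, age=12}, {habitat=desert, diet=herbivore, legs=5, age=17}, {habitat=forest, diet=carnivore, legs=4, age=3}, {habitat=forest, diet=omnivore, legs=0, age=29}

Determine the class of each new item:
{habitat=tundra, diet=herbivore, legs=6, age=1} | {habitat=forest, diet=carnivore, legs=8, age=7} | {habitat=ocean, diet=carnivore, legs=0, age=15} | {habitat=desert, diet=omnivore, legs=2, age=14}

Positive, Positive, Negative, Negative

The rule appears to be: legs ≥ 6.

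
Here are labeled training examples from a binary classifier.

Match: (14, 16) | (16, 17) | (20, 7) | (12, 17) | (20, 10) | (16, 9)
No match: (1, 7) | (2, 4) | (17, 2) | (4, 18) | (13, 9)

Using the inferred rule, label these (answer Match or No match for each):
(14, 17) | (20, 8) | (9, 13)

The pattern is that an item is 'Match' exactly when: sum ≥ 25.
(14, 17): 14+17 = 31 — has this property, so Match.
(20, 8): 20+8 = 28 — has this property, so Match.
(9, 13): 9+13 = 22 — doesn't match, so No match.

Match, Match, No match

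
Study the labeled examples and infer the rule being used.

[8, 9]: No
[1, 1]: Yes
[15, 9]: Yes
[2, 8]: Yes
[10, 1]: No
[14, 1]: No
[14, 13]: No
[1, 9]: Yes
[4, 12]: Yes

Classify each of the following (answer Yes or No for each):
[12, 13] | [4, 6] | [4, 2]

'Yes' ⟺ sum is even.

No, Yes, Yes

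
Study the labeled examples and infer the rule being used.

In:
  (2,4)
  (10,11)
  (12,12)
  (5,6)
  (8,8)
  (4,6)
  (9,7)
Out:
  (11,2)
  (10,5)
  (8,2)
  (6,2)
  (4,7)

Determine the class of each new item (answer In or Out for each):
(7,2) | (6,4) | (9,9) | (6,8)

Out, In, In, In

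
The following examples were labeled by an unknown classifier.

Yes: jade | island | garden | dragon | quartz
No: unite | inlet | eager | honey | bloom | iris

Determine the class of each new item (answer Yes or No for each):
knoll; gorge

A rule that fits every label: even length AND contains 'a' — true of each 'Yes' example, false of each 'No' one.
knoll → length 5, no 'a' → No.
gorge → length 5, no 'a' → No.

No, No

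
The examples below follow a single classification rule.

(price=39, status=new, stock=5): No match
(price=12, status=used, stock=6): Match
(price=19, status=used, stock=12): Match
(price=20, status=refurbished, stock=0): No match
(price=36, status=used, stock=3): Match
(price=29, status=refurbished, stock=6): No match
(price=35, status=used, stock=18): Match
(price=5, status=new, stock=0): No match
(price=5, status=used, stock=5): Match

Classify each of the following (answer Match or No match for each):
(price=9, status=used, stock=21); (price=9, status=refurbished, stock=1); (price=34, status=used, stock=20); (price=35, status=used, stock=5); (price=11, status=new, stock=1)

Match, No match, Match, Match, No match

The classifier is using: status is used.
(price=9, status=used, stock=21) → status is used → Match. (price=9, status=refurbished, stock=1) → status is refurbished → No match. (price=34, status=used, stock=20) → status is used → Match. (price=35, status=used, stock=5) → status is used → Match. (price=11, status=new, stock=1) → status is new → No match.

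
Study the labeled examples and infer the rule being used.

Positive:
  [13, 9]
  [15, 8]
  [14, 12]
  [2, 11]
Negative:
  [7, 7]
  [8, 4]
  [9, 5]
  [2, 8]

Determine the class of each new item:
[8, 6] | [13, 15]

Negative, Positive

'Positive' ⟺ max ≥ 11.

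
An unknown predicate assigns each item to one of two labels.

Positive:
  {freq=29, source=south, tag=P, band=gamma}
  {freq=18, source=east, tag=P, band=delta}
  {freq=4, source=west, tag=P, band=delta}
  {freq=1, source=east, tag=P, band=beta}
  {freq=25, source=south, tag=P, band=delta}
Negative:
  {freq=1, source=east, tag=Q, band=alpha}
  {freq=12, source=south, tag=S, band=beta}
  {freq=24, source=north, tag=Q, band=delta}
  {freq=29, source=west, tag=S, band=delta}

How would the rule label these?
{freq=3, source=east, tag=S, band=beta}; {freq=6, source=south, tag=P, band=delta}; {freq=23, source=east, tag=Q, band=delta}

Every 'Positive' example satisfies: tag is P. None of the 'Negative' examples do.

Negative, Positive, Negative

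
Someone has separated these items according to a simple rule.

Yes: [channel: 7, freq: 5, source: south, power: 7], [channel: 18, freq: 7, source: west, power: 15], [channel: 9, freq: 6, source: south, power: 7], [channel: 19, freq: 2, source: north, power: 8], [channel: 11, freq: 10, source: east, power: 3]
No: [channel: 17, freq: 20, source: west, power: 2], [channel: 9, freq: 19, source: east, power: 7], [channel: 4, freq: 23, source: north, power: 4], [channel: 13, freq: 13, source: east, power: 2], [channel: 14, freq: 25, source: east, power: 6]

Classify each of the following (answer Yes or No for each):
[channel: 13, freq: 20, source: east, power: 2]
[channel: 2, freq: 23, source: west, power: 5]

No, No

A rule that fits every label: freq ≤ 10 — true of each 'Yes' example, false of each 'No' one.
[channel: 13, freq: 20, source: east, power: 2]: No (freq = 20). [channel: 2, freq: 23, source: west, power: 5]: No (freq = 23).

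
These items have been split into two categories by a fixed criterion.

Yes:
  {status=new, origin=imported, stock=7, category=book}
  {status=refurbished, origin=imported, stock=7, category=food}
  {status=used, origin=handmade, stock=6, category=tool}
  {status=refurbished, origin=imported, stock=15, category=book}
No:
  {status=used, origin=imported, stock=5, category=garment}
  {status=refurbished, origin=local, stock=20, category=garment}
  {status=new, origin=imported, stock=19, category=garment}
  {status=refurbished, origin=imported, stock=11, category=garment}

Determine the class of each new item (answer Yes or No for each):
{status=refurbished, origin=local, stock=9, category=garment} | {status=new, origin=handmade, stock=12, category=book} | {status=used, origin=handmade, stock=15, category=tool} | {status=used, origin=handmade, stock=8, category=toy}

No, Yes, Yes, Yes

Comparing the two groups points to one rule — category is not garment.
No: {status=refurbished, origin=local, stock=9, category=garment}, since category is garment.
Yes: {status=new, origin=handmade, stock=12, category=book}, since category is book.
Yes: {status=used, origin=handmade, stock=15, category=tool}, since category is tool.
Yes: {status=used, origin=handmade, stock=8, category=toy}, since category is toy.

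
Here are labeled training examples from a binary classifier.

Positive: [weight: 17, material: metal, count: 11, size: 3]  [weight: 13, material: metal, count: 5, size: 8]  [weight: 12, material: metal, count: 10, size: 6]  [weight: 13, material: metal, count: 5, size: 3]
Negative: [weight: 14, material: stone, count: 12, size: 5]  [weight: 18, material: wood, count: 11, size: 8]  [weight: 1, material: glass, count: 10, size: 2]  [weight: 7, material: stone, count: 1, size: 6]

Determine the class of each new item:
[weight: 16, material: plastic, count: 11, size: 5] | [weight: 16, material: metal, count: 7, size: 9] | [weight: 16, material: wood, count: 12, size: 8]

A rule that fits every label: material is metal — true of each 'Positive' example, false of each 'Negative' one.

Negative, Positive, Negative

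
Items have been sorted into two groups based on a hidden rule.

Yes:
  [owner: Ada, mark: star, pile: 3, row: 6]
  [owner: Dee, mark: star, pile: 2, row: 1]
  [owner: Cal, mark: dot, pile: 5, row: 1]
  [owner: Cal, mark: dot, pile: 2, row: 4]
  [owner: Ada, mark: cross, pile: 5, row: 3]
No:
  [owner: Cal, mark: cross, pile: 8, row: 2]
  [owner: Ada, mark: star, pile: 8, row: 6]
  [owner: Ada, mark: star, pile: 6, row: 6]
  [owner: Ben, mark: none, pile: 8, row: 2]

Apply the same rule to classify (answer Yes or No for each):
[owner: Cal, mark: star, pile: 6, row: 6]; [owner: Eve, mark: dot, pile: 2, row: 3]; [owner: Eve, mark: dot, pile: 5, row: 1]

No, Yes, Yes

The pattern is that an item is 'Yes' exactly when: pile ≤ 5.
[owner: Cal, mark: star, pile: 6, row: 6]: pile = 6, does not pass → No. [owner: Eve, mark: dot, pile: 2, row: 3]: pile = 2, matches → Yes. [owner: Eve, mark: dot, pile: 5, row: 1]: pile = 5, matches → Yes.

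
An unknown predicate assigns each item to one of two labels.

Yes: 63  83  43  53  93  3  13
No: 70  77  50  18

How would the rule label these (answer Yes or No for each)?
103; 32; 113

Yes, No, Yes

All 'Yes' examples share one property — ends in digit 3 — and every 'No' example lacks it.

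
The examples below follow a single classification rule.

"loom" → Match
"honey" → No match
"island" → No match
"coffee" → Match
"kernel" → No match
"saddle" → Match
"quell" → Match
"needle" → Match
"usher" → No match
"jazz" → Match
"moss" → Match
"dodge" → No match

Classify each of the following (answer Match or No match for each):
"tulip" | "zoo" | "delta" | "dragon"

No match, Match, No match, No match

Checking candidate rules against both groups, what survives is: has a double letter.
"tulip" → no doubled letter → No match. "zoo" → 'oo' doubled → Match. "delta" → no doubled letter → No match. "dragon" → no doubled letter → No match.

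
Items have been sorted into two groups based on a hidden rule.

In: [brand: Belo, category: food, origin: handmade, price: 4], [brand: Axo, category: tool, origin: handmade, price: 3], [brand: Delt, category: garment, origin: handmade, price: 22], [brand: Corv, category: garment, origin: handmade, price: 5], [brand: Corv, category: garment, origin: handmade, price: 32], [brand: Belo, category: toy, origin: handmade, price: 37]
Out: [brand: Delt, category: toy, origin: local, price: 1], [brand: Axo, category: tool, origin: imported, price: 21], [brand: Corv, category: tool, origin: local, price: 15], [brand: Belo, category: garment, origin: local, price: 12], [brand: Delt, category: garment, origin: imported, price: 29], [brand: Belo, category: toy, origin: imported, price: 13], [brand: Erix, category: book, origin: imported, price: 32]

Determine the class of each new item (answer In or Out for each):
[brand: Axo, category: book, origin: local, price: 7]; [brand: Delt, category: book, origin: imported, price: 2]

Out, Out

The pattern is that an item is 'In' exactly when: origin is handmade.
[brand: Axo, category: book, origin: local, price: 7]: origin is local — does not satisfy this, so Out. [brand: Delt, category: book, origin: imported, price: 2]: origin is imported — does not satisfy this, so Out.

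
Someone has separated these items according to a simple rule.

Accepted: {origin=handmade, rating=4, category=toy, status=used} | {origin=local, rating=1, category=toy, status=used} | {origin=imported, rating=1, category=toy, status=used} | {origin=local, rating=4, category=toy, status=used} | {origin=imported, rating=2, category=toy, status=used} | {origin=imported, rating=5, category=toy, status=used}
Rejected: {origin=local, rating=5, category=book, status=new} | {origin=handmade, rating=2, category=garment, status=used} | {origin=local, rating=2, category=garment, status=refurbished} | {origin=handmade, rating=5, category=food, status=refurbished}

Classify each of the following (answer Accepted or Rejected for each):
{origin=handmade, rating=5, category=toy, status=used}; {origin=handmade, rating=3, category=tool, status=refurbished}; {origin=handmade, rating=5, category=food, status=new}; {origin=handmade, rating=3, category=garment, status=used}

Looking at the examples, the only property every 'Accepted' case has and every 'Rejected' case lacks is: category is toy.

Accepted, Rejected, Rejected, Rejected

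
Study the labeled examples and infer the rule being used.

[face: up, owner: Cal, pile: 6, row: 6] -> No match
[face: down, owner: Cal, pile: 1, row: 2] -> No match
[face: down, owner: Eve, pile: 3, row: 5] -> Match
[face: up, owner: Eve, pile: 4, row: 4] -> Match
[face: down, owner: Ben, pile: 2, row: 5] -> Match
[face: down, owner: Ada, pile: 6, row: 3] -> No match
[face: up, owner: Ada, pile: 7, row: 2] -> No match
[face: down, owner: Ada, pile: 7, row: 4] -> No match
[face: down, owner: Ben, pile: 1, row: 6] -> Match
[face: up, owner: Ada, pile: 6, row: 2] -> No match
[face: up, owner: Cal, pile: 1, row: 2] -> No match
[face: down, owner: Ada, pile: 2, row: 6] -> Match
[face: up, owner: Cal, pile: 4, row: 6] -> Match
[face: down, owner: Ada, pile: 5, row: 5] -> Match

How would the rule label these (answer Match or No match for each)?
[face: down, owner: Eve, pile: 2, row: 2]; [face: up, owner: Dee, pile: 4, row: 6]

All 'Match' examples share one property — pile ≤ 5 AND row ≥ 3 — and every 'No match' example lacks it.
No match: [face: down, owner: Eve, pile: 2, row: 2], since pile = 2, row = 2.
Match: [face: up, owner: Dee, pile: 4, row: 6], since pile = 4, row = 6.

No match, Match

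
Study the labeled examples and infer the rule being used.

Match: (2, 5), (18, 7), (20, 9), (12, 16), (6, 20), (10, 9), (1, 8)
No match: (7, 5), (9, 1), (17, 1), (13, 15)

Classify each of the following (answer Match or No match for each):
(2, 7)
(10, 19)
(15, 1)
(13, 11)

Looking at the examples, the only property every 'Match' case has and every 'No match' case lacks is: product is even.
(2, 7): Match (2·7 = 14).
(10, 19): Match (10·19 = 190).
(15, 1): No match (15·1 = 15).
(13, 11): No match (13·11 = 143).

Match, Match, No match, No match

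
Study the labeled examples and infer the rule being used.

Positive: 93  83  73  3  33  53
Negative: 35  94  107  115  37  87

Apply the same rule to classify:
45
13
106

Negative, Positive, Negative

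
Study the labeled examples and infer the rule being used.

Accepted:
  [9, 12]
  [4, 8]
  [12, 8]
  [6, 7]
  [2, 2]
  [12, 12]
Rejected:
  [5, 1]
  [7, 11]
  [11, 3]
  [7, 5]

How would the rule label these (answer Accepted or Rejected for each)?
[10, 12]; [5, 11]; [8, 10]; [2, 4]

Checking candidate rules against both groups, what survives is: product is even.
[10, 12] — 10·12 = 120, hence Accepted. [5, 11] — 5·11 = 55, hence Rejected. [8, 10] — 8·10 = 80, hence Accepted. [2, 4] — 2·4 = 8, hence Accepted.

Accepted, Rejected, Accepted, Accepted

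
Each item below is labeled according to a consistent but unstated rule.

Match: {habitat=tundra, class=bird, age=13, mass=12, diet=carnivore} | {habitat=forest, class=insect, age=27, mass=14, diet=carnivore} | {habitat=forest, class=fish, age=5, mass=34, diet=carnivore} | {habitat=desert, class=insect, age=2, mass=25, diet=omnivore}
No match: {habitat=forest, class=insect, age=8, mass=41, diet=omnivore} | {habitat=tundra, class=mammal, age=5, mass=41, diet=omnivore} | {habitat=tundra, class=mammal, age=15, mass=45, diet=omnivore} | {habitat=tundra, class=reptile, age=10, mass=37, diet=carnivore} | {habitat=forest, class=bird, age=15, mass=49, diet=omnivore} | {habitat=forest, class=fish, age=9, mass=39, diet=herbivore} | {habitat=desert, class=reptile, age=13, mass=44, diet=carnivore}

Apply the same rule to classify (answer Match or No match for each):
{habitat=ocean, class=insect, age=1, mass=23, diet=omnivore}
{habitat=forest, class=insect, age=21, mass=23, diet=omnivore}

The common property of the 'Match' items is: mass ≤ 34. No 'No match' item has it.
{habitat=ocean, class=insect, age=1, mass=23, diet=omnivore} → mass = 23 → Match.
{habitat=forest, class=insect, age=21, mass=23, diet=omnivore} → mass = 23 → Match.

Match, Match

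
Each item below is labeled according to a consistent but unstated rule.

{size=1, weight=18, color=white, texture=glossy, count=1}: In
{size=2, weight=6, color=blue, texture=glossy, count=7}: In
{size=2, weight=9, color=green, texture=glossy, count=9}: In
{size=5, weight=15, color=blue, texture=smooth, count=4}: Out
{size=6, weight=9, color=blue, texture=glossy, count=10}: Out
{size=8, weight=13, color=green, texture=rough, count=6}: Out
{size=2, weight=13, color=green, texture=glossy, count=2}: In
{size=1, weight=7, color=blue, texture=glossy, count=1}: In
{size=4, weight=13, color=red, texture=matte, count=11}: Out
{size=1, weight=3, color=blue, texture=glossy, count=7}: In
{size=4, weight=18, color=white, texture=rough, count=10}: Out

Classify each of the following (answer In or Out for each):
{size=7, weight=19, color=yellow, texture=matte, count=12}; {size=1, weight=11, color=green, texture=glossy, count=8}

Out, In

'In' ⟺ size ≤ 2.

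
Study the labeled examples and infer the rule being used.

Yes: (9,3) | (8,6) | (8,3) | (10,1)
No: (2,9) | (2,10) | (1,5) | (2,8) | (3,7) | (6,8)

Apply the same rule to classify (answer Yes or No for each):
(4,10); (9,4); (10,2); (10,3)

No, Yes, Yes, Yes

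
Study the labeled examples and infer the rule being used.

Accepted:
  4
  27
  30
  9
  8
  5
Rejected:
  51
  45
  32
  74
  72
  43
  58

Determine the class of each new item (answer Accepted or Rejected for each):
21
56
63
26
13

Accepted, Rejected, Rejected, Accepted, Accepted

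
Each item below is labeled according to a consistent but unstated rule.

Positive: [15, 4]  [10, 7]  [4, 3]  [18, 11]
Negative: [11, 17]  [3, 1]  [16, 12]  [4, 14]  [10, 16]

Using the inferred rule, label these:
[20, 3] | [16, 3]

The common property of the 'Positive' items is: sum is odd. No 'Negative' item has it.

Positive, Positive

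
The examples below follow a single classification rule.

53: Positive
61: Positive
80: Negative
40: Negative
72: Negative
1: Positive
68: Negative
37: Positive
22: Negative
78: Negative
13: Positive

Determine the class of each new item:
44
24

Negative, Negative

Rule: odd. This holds for each 'Positive' example and fails for each 'Negative' one.
44: 44 is even — lacks this property, so Negative.
24: 24 is even — lacks this property, so Negative.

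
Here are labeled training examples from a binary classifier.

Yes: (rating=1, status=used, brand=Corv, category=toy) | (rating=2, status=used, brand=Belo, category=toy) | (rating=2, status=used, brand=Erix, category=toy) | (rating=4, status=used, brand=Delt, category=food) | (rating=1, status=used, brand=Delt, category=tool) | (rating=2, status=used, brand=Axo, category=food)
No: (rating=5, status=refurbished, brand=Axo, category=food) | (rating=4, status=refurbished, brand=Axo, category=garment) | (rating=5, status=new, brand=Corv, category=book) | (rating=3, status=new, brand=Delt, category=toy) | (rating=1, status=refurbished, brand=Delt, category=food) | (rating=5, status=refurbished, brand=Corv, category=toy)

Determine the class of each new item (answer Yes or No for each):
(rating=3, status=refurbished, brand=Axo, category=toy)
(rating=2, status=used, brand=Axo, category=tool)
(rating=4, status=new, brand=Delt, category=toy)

'Yes' ⟺ status is used.

No, Yes, No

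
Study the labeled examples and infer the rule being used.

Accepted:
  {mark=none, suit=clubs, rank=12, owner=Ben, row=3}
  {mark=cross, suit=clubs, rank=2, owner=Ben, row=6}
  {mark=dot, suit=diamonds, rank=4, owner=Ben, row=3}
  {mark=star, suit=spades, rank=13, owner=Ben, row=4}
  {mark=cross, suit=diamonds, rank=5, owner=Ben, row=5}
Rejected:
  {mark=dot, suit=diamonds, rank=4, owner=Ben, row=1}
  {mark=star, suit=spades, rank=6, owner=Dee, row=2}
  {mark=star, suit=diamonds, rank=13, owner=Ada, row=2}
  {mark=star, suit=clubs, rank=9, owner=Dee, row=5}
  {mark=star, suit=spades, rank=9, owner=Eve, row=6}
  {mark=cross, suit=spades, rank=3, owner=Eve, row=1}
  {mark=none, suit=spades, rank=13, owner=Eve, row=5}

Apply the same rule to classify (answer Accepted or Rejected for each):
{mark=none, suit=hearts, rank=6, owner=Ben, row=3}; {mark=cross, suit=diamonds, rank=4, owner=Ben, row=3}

Every 'Accepted' example satisfies: owner is Ben AND row ≥ 2. None of the 'Rejected' examples do.

Accepted, Accepted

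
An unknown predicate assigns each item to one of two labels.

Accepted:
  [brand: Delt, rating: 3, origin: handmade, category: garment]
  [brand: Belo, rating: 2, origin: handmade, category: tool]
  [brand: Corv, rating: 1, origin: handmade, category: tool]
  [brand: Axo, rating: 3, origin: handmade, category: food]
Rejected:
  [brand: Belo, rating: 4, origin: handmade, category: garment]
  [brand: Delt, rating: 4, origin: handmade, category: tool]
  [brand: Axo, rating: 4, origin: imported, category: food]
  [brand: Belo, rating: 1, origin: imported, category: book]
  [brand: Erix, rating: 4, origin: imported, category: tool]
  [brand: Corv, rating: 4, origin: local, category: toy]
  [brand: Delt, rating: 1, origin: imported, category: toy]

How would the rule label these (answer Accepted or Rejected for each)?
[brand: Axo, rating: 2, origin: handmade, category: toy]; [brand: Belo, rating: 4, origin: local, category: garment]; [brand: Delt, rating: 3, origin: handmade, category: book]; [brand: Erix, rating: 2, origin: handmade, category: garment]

A rule that fits every label: origin is handmade AND rating ≤ 3 — true of each 'Accepted' example, false of each 'Rejected' one.
[brand: Axo, rating: 2, origin: handmade, category: toy]: origin is handmade, rating = 2 — matches, so Accepted. [brand: Belo, rating: 4, origin: local, category: garment]: origin is local, rating = 4 — does not satisfy this, so Rejected. [brand: Delt, rating: 3, origin: handmade, category: book]: origin is handmade, rating = 3 — matches, so Accepted. [brand: Erix, rating: 2, origin: handmade, category: garment]: origin is handmade, rating = 2 — matches, so Accepted.

Accepted, Rejected, Accepted, Accepted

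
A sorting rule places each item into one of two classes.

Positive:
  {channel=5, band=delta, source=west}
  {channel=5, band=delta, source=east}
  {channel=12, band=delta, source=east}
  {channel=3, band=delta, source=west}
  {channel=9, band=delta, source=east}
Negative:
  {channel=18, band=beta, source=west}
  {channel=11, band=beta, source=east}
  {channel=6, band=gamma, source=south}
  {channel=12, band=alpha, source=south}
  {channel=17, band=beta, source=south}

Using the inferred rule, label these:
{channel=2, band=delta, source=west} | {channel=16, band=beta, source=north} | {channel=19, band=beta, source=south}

Positive, Negative, Negative

A rule that fits every label: band is delta — true of each 'Positive' example, false of each 'Negative' one.
{channel=2, band=delta, source=west}: band is delta — fits, so Positive. {channel=16, band=beta, source=north}: band is beta — fails this test, so Negative. {channel=19, band=beta, source=south}: band is beta — fails this test, so Negative.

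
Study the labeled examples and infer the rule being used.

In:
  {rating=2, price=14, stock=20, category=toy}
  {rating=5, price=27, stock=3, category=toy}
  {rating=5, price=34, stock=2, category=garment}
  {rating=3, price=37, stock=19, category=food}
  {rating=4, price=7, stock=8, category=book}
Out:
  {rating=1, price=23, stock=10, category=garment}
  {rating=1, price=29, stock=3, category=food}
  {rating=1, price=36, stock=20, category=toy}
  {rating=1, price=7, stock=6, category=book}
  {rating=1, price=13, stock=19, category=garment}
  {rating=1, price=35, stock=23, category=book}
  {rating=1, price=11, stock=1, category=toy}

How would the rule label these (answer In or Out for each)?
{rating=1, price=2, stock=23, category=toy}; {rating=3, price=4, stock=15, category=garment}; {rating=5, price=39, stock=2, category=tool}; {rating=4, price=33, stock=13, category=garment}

The distinguishing property — rating ≥ 2 — holds for all the 'In' cases and none of the 'Out' cases.
{rating=1, price=2, stock=23, category=toy} — rating = 1, hence Out.
{rating=3, price=4, stock=15, category=garment} — rating = 3, hence In.
{rating=5, price=39, stock=2, category=tool} — rating = 5, hence In.
{rating=4, price=33, stock=13, category=garment} — rating = 4, hence In.

Out, In, In, In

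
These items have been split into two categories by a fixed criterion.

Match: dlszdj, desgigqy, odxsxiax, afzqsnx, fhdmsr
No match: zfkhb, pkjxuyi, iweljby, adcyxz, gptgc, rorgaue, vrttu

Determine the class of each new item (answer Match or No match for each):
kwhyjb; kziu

No match, No match

One predicate separates the groups cleanly: contains 's'.
kwhyjb: no 's' — doesn't qualify, so No match. kziu: no 's' — doesn't qualify, so No match.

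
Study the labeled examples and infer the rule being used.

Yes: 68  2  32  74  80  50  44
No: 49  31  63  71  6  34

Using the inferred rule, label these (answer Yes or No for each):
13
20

'Yes' ⟺ ≡ 2 (mod 6).
13: 13 mod 6 = 1 — fails the rule, so No. 20: 20 mod 6 = 2 — checks out, so Yes.

No, Yes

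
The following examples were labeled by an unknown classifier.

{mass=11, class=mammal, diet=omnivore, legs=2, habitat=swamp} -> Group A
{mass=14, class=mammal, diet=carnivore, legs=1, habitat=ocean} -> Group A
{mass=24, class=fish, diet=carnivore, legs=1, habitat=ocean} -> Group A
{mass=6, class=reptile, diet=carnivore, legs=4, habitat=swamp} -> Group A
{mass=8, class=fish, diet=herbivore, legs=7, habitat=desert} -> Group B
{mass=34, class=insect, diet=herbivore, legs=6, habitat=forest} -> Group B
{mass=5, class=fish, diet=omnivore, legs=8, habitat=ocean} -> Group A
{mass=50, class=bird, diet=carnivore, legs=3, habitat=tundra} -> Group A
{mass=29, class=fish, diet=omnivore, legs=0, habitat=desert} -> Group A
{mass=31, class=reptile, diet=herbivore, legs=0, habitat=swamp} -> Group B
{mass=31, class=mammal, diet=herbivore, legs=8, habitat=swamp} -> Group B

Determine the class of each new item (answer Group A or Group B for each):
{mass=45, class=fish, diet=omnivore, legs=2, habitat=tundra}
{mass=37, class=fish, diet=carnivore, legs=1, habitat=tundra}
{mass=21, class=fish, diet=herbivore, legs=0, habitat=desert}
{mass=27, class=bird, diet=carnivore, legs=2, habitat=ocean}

The simplest hypothesis consistent with all the labels is: diet is not herbivore.
Group A: {mass=45, class=fish, diet=omnivore, legs=2, habitat=tundra}, since diet is omnivore. Group A: {mass=37, class=fish, diet=carnivore, legs=1, habitat=tundra}, since diet is carnivore. Group B: {mass=21, class=fish, diet=herbivore, legs=0, habitat=desert}, since diet is herbivore. Group A: {mass=27, class=bird, diet=carnivore, legs=2, habitat=ocean}, since diet is carnivore.

Group A, Group A, Group B, Group A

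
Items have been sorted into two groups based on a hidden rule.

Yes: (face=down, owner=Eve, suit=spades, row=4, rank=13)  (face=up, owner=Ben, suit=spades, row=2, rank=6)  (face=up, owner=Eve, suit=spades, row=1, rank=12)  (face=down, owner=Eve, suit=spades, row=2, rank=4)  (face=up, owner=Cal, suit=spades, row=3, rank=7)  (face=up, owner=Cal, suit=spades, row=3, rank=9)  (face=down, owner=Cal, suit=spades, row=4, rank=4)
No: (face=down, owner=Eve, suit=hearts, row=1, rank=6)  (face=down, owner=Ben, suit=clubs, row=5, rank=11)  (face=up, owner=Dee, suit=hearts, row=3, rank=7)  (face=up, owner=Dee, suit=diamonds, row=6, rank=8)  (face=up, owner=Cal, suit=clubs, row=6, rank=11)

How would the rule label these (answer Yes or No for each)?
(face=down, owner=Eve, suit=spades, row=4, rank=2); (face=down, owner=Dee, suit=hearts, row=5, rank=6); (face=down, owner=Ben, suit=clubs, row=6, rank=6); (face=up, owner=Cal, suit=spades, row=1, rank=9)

Yes, No, No, Yes

Comparing the two groups points to one rule — suit is spades.
(face=down, owner=Eve, suit=spades, row=4, rank=2): suit is spades, passes → Yes. (face=down, owner=Dee, suit=hearts, row=5, rank=6): suit is hearts, does not satisfy this → No. (face=down, owner=Ben, suit=clubs, row=6, rank=6): suit is clubs, does not satisfy this → No. (face=up, owner=Cal, suit=spades, row=1, rank=9): suit is spades, passes → Yes.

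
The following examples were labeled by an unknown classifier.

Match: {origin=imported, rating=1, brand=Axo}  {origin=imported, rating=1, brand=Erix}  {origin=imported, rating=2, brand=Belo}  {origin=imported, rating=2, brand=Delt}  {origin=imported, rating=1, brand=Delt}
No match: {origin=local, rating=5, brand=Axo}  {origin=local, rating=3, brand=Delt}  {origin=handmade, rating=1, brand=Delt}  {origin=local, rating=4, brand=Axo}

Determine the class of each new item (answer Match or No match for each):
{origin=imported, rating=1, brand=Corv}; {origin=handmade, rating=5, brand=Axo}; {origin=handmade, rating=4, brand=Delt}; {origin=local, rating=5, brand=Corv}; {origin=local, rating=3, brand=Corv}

Rule: origin is imported. This holds for each 'Match' example and fails for each 'No match' one.
Match: {origin=imported, rating=1, brand=Corv}, since origin is imported.
No match: {origin=handmade, rating=5, brand=Axo}, since origin is handmade.
No match: {origin=handmade, rating=4, brand=Delt}, since origin is handmade.
No match: {origin=local, rating=5, brand=Corv}, since origin is local.
No match: {origin=local, rating=3, brand=Corv}, since origin is local.

Match, No match, No match, No match, No match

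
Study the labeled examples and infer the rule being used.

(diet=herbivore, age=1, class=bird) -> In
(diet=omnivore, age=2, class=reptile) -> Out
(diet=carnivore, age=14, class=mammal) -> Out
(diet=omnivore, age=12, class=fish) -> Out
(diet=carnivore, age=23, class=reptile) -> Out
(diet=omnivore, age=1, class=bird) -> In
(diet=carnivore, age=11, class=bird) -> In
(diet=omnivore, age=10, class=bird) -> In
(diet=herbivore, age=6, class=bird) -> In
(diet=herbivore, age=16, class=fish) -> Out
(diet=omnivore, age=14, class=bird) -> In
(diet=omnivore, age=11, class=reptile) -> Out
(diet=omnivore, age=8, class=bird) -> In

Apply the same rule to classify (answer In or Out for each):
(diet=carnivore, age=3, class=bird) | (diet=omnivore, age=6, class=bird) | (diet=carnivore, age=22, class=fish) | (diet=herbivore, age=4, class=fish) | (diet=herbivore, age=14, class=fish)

A rule that fits every label: class is bird — true of each 'In' example, false of each 'Out' one.
(diet=carnivore, age=3, class=bird): In (class is bird). (diet=omnivore, age=6, class=bird): In (class is bird). (diet=carnivore, age=22, class=fish): Out (class is fish). (diet=herbivore, age=4, class=fish): Out (class is fish). (diet=herbivore, age=14, class=fish): Out (class is fish).

In, In, Out, Out, Out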